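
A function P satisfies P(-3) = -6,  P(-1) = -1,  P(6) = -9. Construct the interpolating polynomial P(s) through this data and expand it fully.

P(s) = -(17/42)s^2 + (37/42)s + 2/7

L_0(s) = (s + 1)(s - 6) / [18] = (1/18)s^2 - (5/18)s - 1/3
L_1(s) = (s + 3)(s - 6) / [-14] = -(1/14)s^2 + (3/14)s + 9/7
L_2(s) = (s + 3)(s + 1) / [63] = (1/63)s^2 + (4/63)s + 1/21
P(s) = (-6)·L_0 + (-1)·L_1 + (-9)·L_2
  (-6)·L_0(s) = -(1/3)s^2 + (5/3)s + 2
  (-1)·L_1(s) = (1/14)s^2 - (3/14)s - 9/7
  (-9)·L_2(s) = -(1/7)s^2 - (4/7)s - 3/7
Adding term by term: -(17/42)s^2 + (37/42)s + 2/7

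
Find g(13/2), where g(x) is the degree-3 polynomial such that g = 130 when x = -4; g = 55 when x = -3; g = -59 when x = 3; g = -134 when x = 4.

L_0(13/2) = (19/2)·(7/2)·(5/2)/[(-1)·(-7)·(-8)] = -95/64
L_1(13/2) = (21/2)·(7/2)·(5/2)/[(1)·(-6)·(-7)] = 35/16
L_2(13/2) = (21/2)·(19/2)·(5/2)/[(7)·(6)·(-1)] = -95/16
L_3(13/2) = (21/2)·(19/2)·(7/2)/[(8)·(7)·(1)] = 399/64
Sum: 130·(-95/64) + 55·(35/16) + (-59)·(-95/16) + (-134)·(399/64) = -2231/4

-2231/4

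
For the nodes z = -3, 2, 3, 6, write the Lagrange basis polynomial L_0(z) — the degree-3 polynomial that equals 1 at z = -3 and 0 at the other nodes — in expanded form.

L_0(z) = (z - 2)(z - 3)(z - 6) / [(-5)·(-6)·(-9)]
       = (z^3 - 11z^2 + 36z - 36) / (-270)

L_0(z) = -(1/270)z^3 + (11/270)z^2 - (2/15)z + 2/15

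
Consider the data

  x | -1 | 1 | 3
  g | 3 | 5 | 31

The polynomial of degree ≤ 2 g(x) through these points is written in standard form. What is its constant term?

L_0(x) = (x - 1)(x - 3) / [8] = (1/8)x^2 - (1/2)x + 3/8
L_1(x) = (x + 1)(x - 3) / [-4] = -(1/4)x^2 + (1/2)x + 3/4
L_2(x) = (x + 1)(x - 1) / [8] = (1/8)x^2 - 1/8
g(x) = 3·L_0 + 5·L_1 + 31·L_2
Only the constant term is needed; take it from each L_i and combine:
3·(3/8) + 5·(3/4) + 31·(-1/8) = 1

1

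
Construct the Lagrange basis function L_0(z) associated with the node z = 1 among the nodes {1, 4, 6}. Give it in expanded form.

L_0(z) = (z - 4)(z - 6) / [(-3)·(-5)]
       = (z^2 - 10z + 24) / (15)

L_0(z) = (1/15)z^2 - (2/3)z + 8/5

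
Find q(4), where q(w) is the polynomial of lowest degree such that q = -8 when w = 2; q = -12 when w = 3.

Evaluate each Lagrange basis at w = 4:
L_0(4) = (1)/[(-1)] = -1
L_1(4) = (2)/[(1)] = 2
Sum: (-8)·(-1) + (-12)·(2) = -16

-16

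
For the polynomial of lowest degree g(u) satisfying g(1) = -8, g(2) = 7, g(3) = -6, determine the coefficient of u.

Build the Lagrange basis polynomials:
L_0(u) = (u - 2)(u - 3) / [2] = (1/2)u^2 - (5/2)u + 3
L_1(u) = (u - 1)(u - 3) / [-1] = -u^2 + 4u - 3
L_2(u) = (u - 1)(u - 2) / [2] = (1/2)u^2 - (3/2)u + 1
g(u) = (-8)·L_0 + 7·L_1 + (-6)·L_2
Only the coefficient of u is needed; take it from each L_i and combine:
(-8)·(-5/2) + 7·(4) + (-6)·(-3/2) = 57

57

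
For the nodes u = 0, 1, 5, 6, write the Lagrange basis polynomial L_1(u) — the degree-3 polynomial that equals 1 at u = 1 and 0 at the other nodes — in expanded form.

L_1(u) = u(u - 5)(u - 6) / [(1)·(-4)·(-5)]
       = (u^3 - 11u^2 + 30u) / (20)

L_1(u) = (1/20)u^3 - (11/20)u^2 + (3/2)u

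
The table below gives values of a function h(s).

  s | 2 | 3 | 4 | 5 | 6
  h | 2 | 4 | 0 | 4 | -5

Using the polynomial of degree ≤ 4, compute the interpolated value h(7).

-83

Using Newton's divided-difference form:
h[2,3] = (4 - 2) / (3 - 2) = 2
h[3,4] = (0 - 4) / (4 - 3) = -4
h[4,5] = (4 - 0) / (5 - 4) = 4
h[5,6] = (-5 - 4) / (6 - 5) = -9
h[2,3,4] = (-4 - 2) / (4 - 2) = -3
h[3,4,5] = (4 - (-4)) / (5 - 3) = 4
h[4,5,6] = (-9 - 4) / (6 - 4) = -13/2
h[2,3,4,5] = (4 - (-3)) / (5 - 2) = 7/3
h[3,4,5,6] = (-13/2 - 4) / (6 - 3) = -7/2
h[2,3,4,5,6] = (-7/2 - 7/3) / (6 - 2) = -35/24
h(7) = 2 + 2·(5) + (-3)·(5)·(4) + (7/3)·(5)·(4)·(3) + (-35/24)·(5)·(4)·(3)·(2) = -83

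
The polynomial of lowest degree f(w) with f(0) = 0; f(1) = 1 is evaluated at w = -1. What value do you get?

-1

Evaluate each Lagrange basis at w = -1:
L_0(-1) = (-2)/[(-1)] = 2
L_1(-1) = (-1)/[(1)] = -1
Sum: 0 + 1·(-1) = -1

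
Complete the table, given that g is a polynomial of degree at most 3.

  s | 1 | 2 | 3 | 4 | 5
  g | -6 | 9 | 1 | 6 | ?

The 4 known values determine g uniquely (degree ≤ 3).
Evaluate each Lagrange basis at s = 5:
L_0(5) = (3)·(2)·(1)/[(-1)·(-2)·(-3)] = -1
L_1(5) = (4)·(2)·(1)/[(1)·(-1)·(-2)] = 4
L_2(5) = (4)·(3)·(1)/[(2)·(1)·(-1)] = -6
L_3(5) = (4)·(3)·(2)/[(3)·(2)·(1)] = 4
Sum: (-6)·(-1) + 9·(4) + 1·(-6) + 6·(4) = 60

60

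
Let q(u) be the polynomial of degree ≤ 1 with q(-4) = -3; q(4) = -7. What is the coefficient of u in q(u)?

The leading coefficient equals the top divided difference q[-4,4].
q[-4,4] = (-7 - (-3)) / (4 - (-4)) = -1/2

-1/2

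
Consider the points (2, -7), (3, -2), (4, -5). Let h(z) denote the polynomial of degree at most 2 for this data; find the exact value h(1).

L_0(1) = (-2)·(-3)/[(-1)·(-2)] = 3
L_1(1) = (-1)·(-3)/[(1)·(-1)] = -3
L_2(1) = (-1)·(-2)/[(2)·(1)] = 1
Sum: (-7)·(3) + (-2)·(-3) + (-5)·(1) = -20

-20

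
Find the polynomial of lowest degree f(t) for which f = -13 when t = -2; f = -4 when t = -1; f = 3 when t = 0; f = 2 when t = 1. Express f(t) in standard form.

f(t) = -t^3 - 4t^2 + 4t + 3

Newton's divided differences:
f[-2,-1] = (-4 - (-13)) / (-1 - (-2)) = 9
f[-1,0] = (3 - (-4)) / (0 - (-1)) = 7
f[0,1] = (2 - 3) / (1 - 0) = -1
f[-2,-1,0] = (7 - 9) / (0 - (-2)) = -1
f[-1,0,1] = (-1 - 7) / (1 - (-1)) = -4
f[-2,-1,0,1] = (-4 - (-1)) / (1 - (-2)) = -1
f(t) = -13 + 9·(t + 2) + (-1)·(t + 2)(t + 1) + (-1)·(t + 2)(t + 1)t
Expanding: f(t) = -t^3 - 4t^2 + 4t + 3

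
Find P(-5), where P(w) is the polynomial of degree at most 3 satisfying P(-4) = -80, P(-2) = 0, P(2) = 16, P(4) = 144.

Evaluate each Lagrange basis at w = -5:
L_0(-5) = (-3)·(-7)·(-9)/[(-2)·(-6)·(-8)] = 63/32
L_1(-5) = (-1)·(-7)·(-9)/[(2)·(-4)·(-6)] = -21/16
L_2(-5) = (-1)·(-3)·(-9)/[(6)·(4)·(-2)] = 9/16
L_3(-5) = (-1)·(-3)·(-7)/[(8)·(6)·(2)] = -7/32
Sum: (-80)·(63/32) + 0 + 16·(9/16) + 144·(-7/32) = -180

-180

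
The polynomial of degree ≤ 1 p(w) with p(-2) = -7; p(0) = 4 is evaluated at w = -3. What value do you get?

L_0(-3) = (-3)/[(-2)] = 3/2
L_1(-3) = (-1)/[(2)] = -1/2
Sum: (-7)·(3/2) + 4·(-1/2) = -25/2

-25/2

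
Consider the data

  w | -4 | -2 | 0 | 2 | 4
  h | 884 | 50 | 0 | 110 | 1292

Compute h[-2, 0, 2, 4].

h[-2,0] = (0 - 50) / (0 - (-2)) = -25
h[0,2] = (110 - 0) / (2 - 0) = 55
h[2,4] = (1292 - 110) / (4 - 2) = 591
h[-2,0,2] = (55 - (-25)) / (2 - (-2)) = 20
h[0,2,4] = (591 - 55) / (4 - 0) = 134
h[-2,0,2,4] = (134 - 20) / (4 - (-2)) = 19

19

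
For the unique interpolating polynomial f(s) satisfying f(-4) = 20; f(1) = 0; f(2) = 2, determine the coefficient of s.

L_0(s) = (s - 1)(s - 2) / [30] = (1/30)s^2 - (1/10)s + 1/15
L_1(s) = (s + 4)(s - 2) / [-5] = -(1/5)s^2 - (2/5)s + 8/5
L_2(s) = (s + 4)(s - 1) / [6] = (1/6)s^2 + (1/2)s - 2/3
f(s) = 20·L_0 + 0·L_1 + 2·L_2
Only the coefficient of s is needed; take it from each L_i and combine:
20·(-1/10) + 0·(-2/5) + 2·(1/2) = -1

-1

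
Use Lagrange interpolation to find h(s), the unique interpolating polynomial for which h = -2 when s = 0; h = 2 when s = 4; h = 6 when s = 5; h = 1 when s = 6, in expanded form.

Build the Lagrange basis polynomials:
L_0(s) = (s - 4)(s - 5)(s - 6) / [-120] = -(1/120)s^3 + (1/8)s^2 - (37/60)s + 1
L_1(s) = s(s - 5)(s - 6) / [8] = (1/8)s^3 - (11/8)s^2 + (15/4)s
L_2(s) = s(s - 4)(s - 6) / [-5] = -(1/5)s^3 + 2s^2 - (24/5)s
L_3(s) = s(s - 4)(s - 5) / [12] = (1/12)s^3 - (3/4)s^2 + (5/3)s
h(s) = (-2)·L_0 + 2·L_1 + 6·L_2 + 1·L_3
  (-2)·L_0(s) = (1/60)s^3 - (1/4)s^2 + (37/30)s - 2
  2·L_1(s) = (1/4)s^3 - (11/4)s^2 + (15/2)s
  6·L_2(s) = -(6/5)s^3 + 12s^2 - (144/5)s
  1·L_3(s) = (1/12)s^3 - (3/4)s^2 + (5/3)s
Adding term by term: -(17/20)s^3 + (33/4)s^2 - (92/5)s - 2

h(s) = -(17/20)s^3 + (33/4)s^2 - (92/5)s - 2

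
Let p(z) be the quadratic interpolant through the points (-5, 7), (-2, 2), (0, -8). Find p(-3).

5

Using Newton's divided-difference form:
p[-5,-2] = (2 - 7) / (-2 - (-5)) = -5/3
p[-2,0] = (-8 - 2) / (0 - (-2)) = -5
p[-5,-2,0] = (-5 - (-5/3)) / (0 - (-5)) = -2/3
p(-3) = 7 + (-5/3)·(2) + (-2/3)·(2)·(-1) = 5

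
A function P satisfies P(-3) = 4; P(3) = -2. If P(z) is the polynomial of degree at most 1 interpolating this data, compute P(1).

0

Evaluate each Lagrange basis at z = 1:
L_0(1) = (-2)/[(-6)] = 1/3
L_1(1) = (4)/[(6)] = 2/3
Sum: 4·(1/3) + (-2)·(2/3) = 0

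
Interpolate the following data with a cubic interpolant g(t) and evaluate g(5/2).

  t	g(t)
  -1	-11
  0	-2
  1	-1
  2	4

47/4

Evaluate each Lagrange basis at t = 5/2:
L_0(5/2) = (5/2)·(3/2)·(1/2)/[(-1)·(-2)·(-3)] = -5/16
L_1(5/2) = (7/2)·(3/2)·(1/2)/[(1)·(-1)·(-2)] = 21/16
L_2(5/2) = (7/2)·(5/2)·(1/2)/[(2)·(1)·(-1)] = -35/16
L_3(5/2) = (7/2)·(5/2)·(3/2)/[(3)·(2)·(1)] = 35/16
Sum: (-11)·(-5/16) + (-2)·(21/16) + (-1)·(-35/16) + 4·(35/16) = 47/4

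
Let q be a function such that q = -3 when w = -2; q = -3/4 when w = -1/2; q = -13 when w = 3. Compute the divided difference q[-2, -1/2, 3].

-1

q[-2,-1/2] = (-3/4 - (-3)) / (-1/2 - (-2)) = 3/2
q[-1/2,3] = (-13 - (-3/4)) / (3 - (-1/2)) = -7/2
q[-2,-1/2,3] = (-7/2 - 3/2) / (3 - (-2)) = -1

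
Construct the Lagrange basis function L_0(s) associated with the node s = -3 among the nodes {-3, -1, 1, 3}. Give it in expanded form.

L_0(s) = (s + 1)(s - 1)(s - 3) / [(-2)·(-4)·(-6)]
       = (s^3 - 3s^2 - s + 3) / (-48)

L_0(s) = -(1/48)s^3 + (1/16)s^2 + (1/48)s - 1/16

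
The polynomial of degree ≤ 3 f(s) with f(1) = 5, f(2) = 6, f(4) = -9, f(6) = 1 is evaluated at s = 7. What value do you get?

133/4

L_0(7) = (5)·(3)·(1)/[(-1)·(-3)·(-5)] = -1
L_1(7) = (6)·(3)·(1)/[(1)·(-2)·(-4)] = 9/4
L_2(7) = (6)·(5)·(1)/[(3)·(2)·(-2)] = -5/2
L_3(7) = (6)·(5)·(3)/[(5)·(4)·(2)] = 9/4
Sum: 5·(-1) + 6·(9/4) + (-9)·(-5/2) + 1·(9/4) = 133/4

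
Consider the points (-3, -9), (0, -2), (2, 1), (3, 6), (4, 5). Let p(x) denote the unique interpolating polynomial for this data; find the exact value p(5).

-41/3

Evaluate each Lagrange basis at x = 5:
L_0(5) = (5)·(3)·(2)·(1)/[(-3)·(-5)·(-6)·(-7)] = 1/21
L_1(5) = (8)·(3)·(2)·(1)/[(3)·(-2)·(-3)·(-4)] = -2/3
L_2(5) = (8)·(5)·(2)·(1)/[(5)·(2)·(-1)·(-2)] = 4
L_3(5) = (8)·(5)·(3)·(1)/[(6)·(3)·(1)·(-1)] = -20/3
L_4(5) = (8)·(5)·(3)·(2)/[(7)·(4)·(2)·(1)] = 30/7
Sum: (-9)·(1/21) + (-2)·(-2/3) + 1·(4) + 6·(-20/3) + 5·(30/7) = -41/3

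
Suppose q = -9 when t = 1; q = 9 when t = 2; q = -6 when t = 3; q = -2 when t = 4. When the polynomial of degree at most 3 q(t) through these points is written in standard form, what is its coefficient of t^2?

-137/2

Build the Lagrange basis polynomials:
L_0(t) = (t - 2)(t - 3)(t - 4) / [-6] = -(1/6)t^3 + (3/2)t^2 - (13/3)t + 4
L_1(t) = (t - 1)(t - 3)(t - 4) / [2] = (1/2)t^3 - 4t^2 + (19/2)t - 6
L_2(t) = (t - 1)(t - 2)(t - 4) / [-2] = -(1/2)t^3 + (7/2)t^2 - 7t + 4
L_3(t) = (t - 1)(t - 2)(t - 3) / [6] = (1/6)t^3 - t^2 + (11/6)t - 1
q(t) = (-9)·L_0 + 9·L_1 + (-6)·L_2 + (-2)·L_3
Only the coefficient of t^2 is needed; take it from each L_i and combine:
(-9)·(3/2) + 9·(-4) + (-6)·(7/2) + (-2)·(-1) = -137/2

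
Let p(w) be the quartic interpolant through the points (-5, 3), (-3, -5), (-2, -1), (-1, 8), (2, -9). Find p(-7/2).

-4093/896

Evaluate each Lagrange basis at w = -7/2:
L_0(-7/2) = (-1/2)·(-3/2)·(-5/2)·(-11/2)/[(-2)·(-3)·(-4)·(-7)] = 55/896
L_1(-7/2) = (3/2)·(-3/2)·(-5/2)·(-11/2)/[(2)·(-1)·(-2)·(-5)] = 99/64
L_2(-7/2) = (3/2)·(-1/2)·(-5/2)·(-11/2)/[(3)·(1)·(-1)·(-4)] = -55/64
L_3(-7/2) = (3/2)·(-1/2)·(-3/2)·(-11/2)/[(4)·(2)·(1)·(-3)] = 33/128
L_4(-7/2) = (3/2)·(-1/2)·(-3/2)·(-5/2)/[(7)·(5)·(4)·(3)] = -3/448
Sum: 3·(55/896) + (-5)·(99/64) + (-1)·(-55/64) + 8·(33/128) + (-9)·(-3/448) = -4093/896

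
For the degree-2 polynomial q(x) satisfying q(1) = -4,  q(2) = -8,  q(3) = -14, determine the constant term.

Build the Lagrange basis polynomials:
L_0(x) = (x - 2)(x - 3) / [2] = (1/2)x^2 - (5/2)x + 3
L_1(x) = (x - 1)(x - 3) / [-1] = -x^2 + 4x - 3
L_2(x) = (x - 1)(x - 2) / [2] = (1/2)x^2 - (3/2)x + 1
q(x) = (-4)·L_0 + (-8)·L_1 + (-14)·L_2
Only the constant term is needed; take it from each L_i and combine:
(-4)·(3) + (-8)·(-3) + (-14)·(1) = -2

-2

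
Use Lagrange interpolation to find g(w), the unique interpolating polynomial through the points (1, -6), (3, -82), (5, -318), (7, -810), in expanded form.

g(w) = -2w^3 - 2w^2 - 4w + 2

L_0(w) = (w - 3)(w - 5)(w - 7) / [-48] = -(1/48)w^3 + (5/16)w^2 - (71/48)w + 35/16
L_1(w) = (w - 1)(w - 5)(w - 7) / [16] = (1/16)w^3 - (13/16)w^2 + (47/16)w - 35/16
L_2(w) = (w - 1)(w - 3)(w - 7) / [-16] = -(1/16)w^3 + (11/16)w^2 - (31/16)w + 21/16
L_3(w) = (w - 1)(w - 3)(w - 5) / [48] = (1/48)w^3 - (3/16)w^2 + (23/48)w - 5/16
g(w) = (-6)·L_0 + (-82)·L_1 + (-318)·L_2 + (-810)·L_3
  (-6)·L_0(w) = (1/8)w^3 - (15/8)w^2 + (71/8)w - 105/8
  (-82)·L_1(w) = -(41/8)w^3 + (533/8)w^2 - (1927/8)w + 1435/8
  (-318)·L_2(w) = (159/8)w^3 - (1749/8)w^2 + (4929/8)w - 3339/8
  (-810)·L_3(w) = -(135/8)w^3 + (1215/8)w^2 - (3105/8)w + 2025/8
Adding term by term: -2w^3 - 2w^2 - 4w + 2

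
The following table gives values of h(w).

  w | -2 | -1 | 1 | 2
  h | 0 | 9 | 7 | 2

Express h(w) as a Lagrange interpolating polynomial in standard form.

h(w) = (1/2)w^3 - (7/3)w^2 - (3/2)w + 31/3

Build the Lagrange basis polynomials:
L_0(w) = (w + 1)(w - 1)(w - 2) / [-12] = -(1/12)w^3 + (1/6)w^2 + (1/12)w - 1/6
L_1(w) = (w + 2)(w - 1)(w - 2) / [6] = (1/6)w^3 - (1/6)w^2 - (2/3)w + 2/3
L_2(w) = (w + 2)(w + 1)(w - 2) / [-6] = -(1/6)w^3 - (1/6)w^2 + (2/3)w + 2/3
L_3(w) = (w + 2)(w + 1)(w - 1) / [12] = (1/12)w^3 + (1/6)w^2 - (1/12)w - 1/6
h(w) = 0·L_0 + 9·L_1 + 7·L_2 + 2·L_3
  0·L_0(w) = 0
  9·L_1(w) = (3/2)w^3 - (3/2)w^2 - 6w + 6
  7·L_2(w) = -(7/6)w^3 - (7/6)w^2 + (14/3)w + 14/3
  2·L_3(w) = (1/6)w^3 + (1/3)w^2 - (1/6)w - 1/3
Adding term by term: (1/2)w^3 - (7/3)w^2 - (3/2)w + 31/3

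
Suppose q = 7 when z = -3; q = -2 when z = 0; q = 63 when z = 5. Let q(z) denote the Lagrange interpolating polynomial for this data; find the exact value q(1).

3

L_0(1) = (1)·(-4)/[(-3)·(-8)] = -1/6
L_1(1) = (4)·(-4)/[(3)·(-5)] = 16/15
L_2(1) = (4)·(1)/[(8)·(5)] = 1/10
Sum: 7·(-1/6) + (-2)·(16/15) + 63·(1/10) = 3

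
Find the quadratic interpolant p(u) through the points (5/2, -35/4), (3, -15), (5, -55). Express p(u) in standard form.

p(u) = -3u^2 + 4u

L_0(u) = (u - 3)(u - 5) / [5/4] = (4/5)u^2 - (32/5)u + 12
L_1(u) = (u - 5/2)(u - 5) / [-1] = -u^2 + (15/2)u - 25/2
L_2(u) = (u - 5/2)(u - 3) / [5] = (1/5)u^2 - (11/10)u + 3/2
p(u) = (-35/4)·L_0 + (-15)·L_1 + (-55)·L_2
  (-35/4)·L_0(u) = -7u^2 + 56u - 105
  (-15)·L_1(u) = 15u^2 - (225/2)u + 375/2
  (-55)·L_2(u) = -11u^2 + (121/2)u - 165/2
Adding term by term: -3u^2 + 4u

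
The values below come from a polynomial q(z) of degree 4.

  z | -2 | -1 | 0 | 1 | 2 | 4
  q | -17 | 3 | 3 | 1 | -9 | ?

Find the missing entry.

The 5 known values determine q uniquely (degree ≤ 4).
Evaluate each Lagrange basis at z = 4:
L_0(4) = (5)·(4)·(3)·(2)/[(-1)·(-2)·(-3)·(-4)] = 5
L_1(4) = (6)·(4)·(3)·(2)/[(1)·(-1)·(-2)·(-3)] = -24
L_2(4) = (6)·(5)·(3)·(2)/[(2)·(1)·(-1)·(-2)] = 45
L_3(4) = (6)·(5)·(4)·(2)/[(3)·(2)·(1)·(-1)] = -40
L_4(4) = (6)·(5)·(4)·(3)/[(4)·(3)·(2)·(1)] = 15
Sum: (-17)·(5) + 3·(-24) + 3·(45) + 1·(-40) + (-9)·(15) = -197

-197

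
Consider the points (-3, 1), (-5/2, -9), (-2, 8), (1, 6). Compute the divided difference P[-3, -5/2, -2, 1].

P[-3,-5/2] = (-9 - 1) / (-5/2 - (-3)) = -20
P[-5/2,-2] = (8 - (-9)) / (-2 - (-5/2)) = 34
P[-2,1] = (6 - 8) / (1 - (-2)) = -2/3
P[-3,-5/2,-2] = (34 - (-20)) / (-2 - (-3)) = 54
P[-5/2,-2,1] = (-2/3 - 34) / (1 - (-5/2)) = -208/21
P[-3,-5/2,-2,1] = (-208/21 - 54) / (1 - (-3)) = -671/42

-671/42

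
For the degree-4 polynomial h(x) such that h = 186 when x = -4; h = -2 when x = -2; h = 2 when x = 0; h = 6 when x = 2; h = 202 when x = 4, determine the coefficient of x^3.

Build the Lagrange basis polynomials:
L_0(x) = (x + 2)x(x - 2)(x - 4) / [384] = (1/384)x^4 - (1/96)x^3 - (1/96)x^2 + (1/24)x
L_1(x) = (x + 4)x(x - 2)(x - 4) / [-96] = -(1/96)x^4 + (1/48)x^3 + (1/6)x^2 - (1/3)x
L_2(x) = (x + 4)(x + 2)(x - 2)(x - 4) / [64] = (1/64)x^4 - (5/16)x^2 + 1
L_3(x) = (x + 4)(x + 2)x(x - 4) / [-96] = -(1/96)x^4 - (1/48)x^3 + (1/6)x^2 + (1/3)x
L_4(x) = (x + 4)(x + 2)x(x - 2) / [384] = (1/384)x^4 + (1/96)x^3 - (1/96)x^2 - (1/24)x
h(x) = 186·L_0 + (-2)·L_1 + 2·L_2 + 6·L_3 + 202·L_4
Only the coefficient of x^3 is needed; take it from each L_i and combine:
186·(-1/96) + (-2)·(1/48) + 2·(0) + 6·(-1/48) + 202·(1/96) = 0

0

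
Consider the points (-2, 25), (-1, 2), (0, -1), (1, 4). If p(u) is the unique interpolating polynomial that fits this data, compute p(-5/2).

L_0(-5/2) = (-3/2)·(-5/2)·(-7/2)/[(-1)·(-2)·(-3)] = 35/16
L_1(-5/2) = (-1/2)·(-5/2)·(-7/2)/[(1)·(-1)·(-2)] = -35/16
L_2(-5/2) = (-1/2)·(-3/2)·(-7/2)/[(2)·(1)·(-1)] = 21/16
L_3(-5/2) = (-1/2)·(-3/2)·(-5/2)/[(3)·(2)·(1)] = -5/16
Sum: 25·(35/16) + 2·(-35/16) + (-1)·(21/16) + 4·(-5/16) = 191/4

191/4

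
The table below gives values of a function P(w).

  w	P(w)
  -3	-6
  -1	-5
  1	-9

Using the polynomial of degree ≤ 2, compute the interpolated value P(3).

-18

Evaluate each Lagrange basis at w = 3:
L_0(3) = (4)·(2)/[(-2)·(-4)] = 1
L_1(3) = (6)·(2)/[(2)·(-2)] = -3
L_2(3) = (6)·(4)/[(4)·(2)] = 3
Sum: (-6)·(1) + (-5)·(-3) + (-9)·(3) = -18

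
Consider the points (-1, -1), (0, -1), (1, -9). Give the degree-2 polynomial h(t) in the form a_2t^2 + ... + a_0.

h(t) = -4t^2 - 4t - 1

Newton's divided differences:
h[-1,0] = (-1 - (-1)) / (0 - (-1)) = 0
h[0,1] = (-9 - (-1)) / (1 - 0) = -8
h[-1,0,1] = (-8 - 0) / (1 - (-1)) = -4
h(t) = -1 + (-4)·(t + 1)t
Expanding: h(t) = -4t^2 - 4t - 1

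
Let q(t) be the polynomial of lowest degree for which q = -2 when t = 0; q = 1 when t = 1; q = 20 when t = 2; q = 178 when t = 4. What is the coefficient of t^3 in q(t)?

3

Build the Lagrange basis polynomials:
L_0(t) = (t - 1)(t - 2)(t - 4) / [-8] = -(1/8)t^3 + (7/8)t^2 - (7/4)t + 1
L_1(t) = t(t - 2)(t - 4) / [3] = (1/3)t^3 - 2t^2 + (8/3)t
L_2(t) = t(t - 1)(t - 4) / [-4] = -(1/4)t^3 + (5/4)t^2 - t
L_3(t) = t(t - 1)(t - 2) / [24] = (1/24)t^3 - (1/8)t^2 + (1/12)t
q(t) = (-2)·L_0 + 1·L_1 + 20·L_2 + 178·L_3
Only the coefficient of t^3 is needed; take it from each L_i and combine:
(-2)·(-1/8) + 1·(1/3) + 20·(-1/4) + 178·(1/24) = 3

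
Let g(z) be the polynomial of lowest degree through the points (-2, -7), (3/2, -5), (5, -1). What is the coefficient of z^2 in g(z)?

The leading coefficient equals the top divided difference g[-2,3/2,5].
g[-2,3/2] = (-5 - (-7)) / (3/2 - (-2)) = 4/7
g[3/2,5] = (-1 - (-5)) / (5 - 3/2) = 8/7
g[-2,3/2,5] = (8/7 - 4/7) / (5 - (-2)) = 4/49

4/49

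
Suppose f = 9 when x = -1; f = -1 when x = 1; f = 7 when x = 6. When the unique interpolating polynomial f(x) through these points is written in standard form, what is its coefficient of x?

-5

Build the Lagrange basis polynomials:
L_0(x) = (x - 1)(x - 6) / [14] = (1/14)x^2 - (1/2)x + 3/7
L_1(x) = (x + 1)(x - 6) / [-10] = -(1/10)x^2 + (1/2)x + 3/5
L_2(x) = (x + 1)(x - 1) / [35] = (1/35)x^2 - 1/35
f(x) = 9·L_0 + (-1)·L_1 + 7·L_2
Only the coefficient of x is needed; take it from each L_i and combine:
9·(-1/2) + (-1)·(1/2) + 7·(0) = -5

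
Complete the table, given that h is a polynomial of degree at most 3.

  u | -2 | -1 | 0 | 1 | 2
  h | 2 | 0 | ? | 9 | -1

35/6

The 4 known values determine h uniquely (degree ≤ 3).
L_0(0) = (1)·(-1)·(-2)/[(-1)·(-3)·(-4)] = -1/6
L_1(0) = (2)·(-1)·(-2)/[(1)·(-2)·(-3)] = 2/3
L_2(0) = (2)·(1)·(-2)/[(3)·(2)·(-1)] = 2/3
L_3(0) = (2)·(1)·(-1)/[(4)·(3)·(1)] = -1/6
Sum: 2·(-1/6) + 0 + 9·(2/3) + (-1)·(-1/6) = 35/6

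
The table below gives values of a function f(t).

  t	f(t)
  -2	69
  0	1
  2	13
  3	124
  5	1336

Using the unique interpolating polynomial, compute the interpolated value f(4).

L_0(4) = (4)·(2)·(1)·(-1)/[(-2)·(-4)·(-5)·(-7)] = -1/35
L_1(4) = (6)·(2)·(1)·(-1)/[(2)·(-2)·(-3)·(-5)] = 1/5
L_2(4) = (6)·(4)·(1)·(-1)/[(4)·(2)·(-1)·(-3)] = -1
L_3(4) = (6)·(4)·(2)·(-1)/[(5)·(3)·(1)·(-2)] = 8/5
L_4(4) = (6)·(4)·(2)·(1)/[(7)·(5)·(3)·(2)] = 8/35
Sum: 69·(-1/35) + 1·(1/5) + 13·(-1) + 124·(8/5) + 1336·(8/35) = 489

489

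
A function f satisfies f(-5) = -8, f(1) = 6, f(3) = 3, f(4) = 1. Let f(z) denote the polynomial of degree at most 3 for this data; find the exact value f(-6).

Using Newton's divided-difference form:
f[-5,1] = (6 - (-8)) / (1 - (-5)) = 7/3
f[1,3] = (3 - 6) / (3 - 1) = -3/2
f[3,4] = (1 - 3) / (4 - 3) = -2
f[-5,1,3] = (-3/2 - 7/3) / (3 - (-5)) = -23/48
f[1,3,4] = (-2 - (-3/2)) / (4 - 1) = -1/6
f[-5,1,3,4] = (-1/6 - (-23/48)) / (4 - (-5)) = 5/144
f(-6) = -8 + (7/3)·(-1) + (-23/48)·(-1)·(-7) + (5/144)·(-1)·(-7)·(-9) = -127/8

-127/8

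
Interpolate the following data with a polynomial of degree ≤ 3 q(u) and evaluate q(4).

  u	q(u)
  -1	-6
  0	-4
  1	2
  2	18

104

Using Newton's divided-difference form:
q[-1,0] = (-4 - (-6)) / (0 - (-1)) = 2
q[0,1] = (2 - (-4)) / (1 - 0) = 6
q[1,2] = (18 - 2) / (2 - 1) = 16
q[-1,0,1] = (6 - 2) / (1 - (-1)) = 2
q[0,1,2] = (16 - 6) / (2 - 0) = 5
q[-1,0,1,2] = (5 - 2) / (2 - (-1)) = 1
q(4) = -6 + 2·(5) + 2·(5)·(4) + 1·(5)·(4)·(3) = 104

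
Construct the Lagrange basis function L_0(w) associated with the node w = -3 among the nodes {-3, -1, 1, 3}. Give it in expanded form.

L_0(w) = (w + 1)(w - 1)(w - 3) / [(-2)·(-4)·(-6)]
       = (w^3 - 3w^2 - w + 3) / (-48)

L_0(w) = -(1/48)w^3 + (1/16)w^2 + (1/48)w - 1/16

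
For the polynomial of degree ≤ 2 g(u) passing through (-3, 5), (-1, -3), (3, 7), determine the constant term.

L_0(u) = (u + 1)(u - 3) / [12] = (1/12)u^2 - (1/6)u - 1/4
L_1(u) = (u + 3)(u - 3) / [-8] = -(1/8)u^2 + 9/8
L_2(u) = (u + 3)(u + 1) / [24] = (1/24)u^2 + (1/6)u + 1/8
g(u) = 5·L_0 + (-3)·L_1 + 7·L_2
Only the constant term is needed; take it from each L_i and combine:
5·(-1/4) + (-3)·(9/8) + 7·(1/8) = -15/4

-15/4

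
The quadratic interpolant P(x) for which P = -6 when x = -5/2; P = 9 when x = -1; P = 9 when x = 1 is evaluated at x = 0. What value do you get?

Using Newton's divided-difference form:
P[-5/2,-1] = (9 - (-6)) / (-1 - (-5/2)) = 10
P[-1,1] = (9 - 9) / (1 - (-1)) = 0
P[-5/2,-1,1] = (0 - 10) / (1 - (-5/2)) = -20/7
P(0) = -6 + 10·(5/2) + (-20/7)·(5/2)·(1) = 83/7

83/7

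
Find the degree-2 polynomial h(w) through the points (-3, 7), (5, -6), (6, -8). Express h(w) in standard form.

Newton's divided differences:
h[-3,5] = (-6 - 7) / (5 - (-3)) = -13/8
h[5,6] = (-8 - (-6)) / (6 - 5) = -2
h[-3,5,6] = (-2 - (-13/8)) / (6 - (-3)) = -1/24
h(w) = 7 + (-13/8)·(w + 3) + (-1/24)·(w + 3)(w - 5)
Expanding: h(w) = -(1/24)w^2 - (37/24)w + 11/4

h(w) = -(1/24)w^2 - (37/24)w + 11/4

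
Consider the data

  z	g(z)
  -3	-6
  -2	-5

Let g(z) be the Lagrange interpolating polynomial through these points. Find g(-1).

-4

Evaluate each Lagrange basis at z = -1:
L_0(-1) = (1)/[(-1)] = -1
L_1(-1) = (2)/[(1)] = 2
Sum: (-6)·(-1) + (-5)·(2) = -4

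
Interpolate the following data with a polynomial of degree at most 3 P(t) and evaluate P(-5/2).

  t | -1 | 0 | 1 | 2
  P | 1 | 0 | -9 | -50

40

Using Newton's divided-difference form:
P[-1,0] = (0 - 1) / (0 - (-1)) = -1
P[0,1] = (-9 - 0) / (1 - 0) = -9
P[1,2] = (-50 - (-9)) / (2 - 1) = -41
P[-1,0,1] = (-9 - (-1)) / (1 - (-1)) = -4
P[0,1,2] = (-41 - (-9)) / (2 - 0) = -16
P[-1,0,1,2] = (-16 - (-4)) / (2 - (-1)) = -4
P(-5/2) = 1 + (-1)·(-3/2) + (-4)·(-3/2)·(-5/2) + (-4)·(-3/2)·(-5/2)·(-7/2) = 40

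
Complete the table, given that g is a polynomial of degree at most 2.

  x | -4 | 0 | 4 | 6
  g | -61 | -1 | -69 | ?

The 3 known values determine g uniquely (degree ≤ 2).
L_0(6) = (6)·(2)/[(-4)·(-8)] = 3/8
L_1(6) = (10)·(2)/[(4)·(-4)] = -5/4
L_2(6) = (10)·(6)/[(8)·(4)] = 15/8
Sum: (-61)·(3/8) + (-1)·(-5/4) + (-69)·(15/8) = -151

-151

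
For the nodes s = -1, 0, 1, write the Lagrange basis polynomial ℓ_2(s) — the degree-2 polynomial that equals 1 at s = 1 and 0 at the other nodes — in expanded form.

ℓ_2(s) = (s + 1)s / [(2)·(1)]
       = (s^2 + s) / (2)

ℓ_2(s) = (1/2)s^2 + (1/2)s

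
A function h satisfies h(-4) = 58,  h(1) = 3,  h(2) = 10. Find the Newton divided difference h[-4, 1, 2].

3

h[-4,1] = (3 - 58) / (1 - (-4)) = -11
h[1,2] = (10 - 3) / (2 - 1) = 7
h[-4,1,2] = (7 - (-11)) / (2 - (-4)) = 3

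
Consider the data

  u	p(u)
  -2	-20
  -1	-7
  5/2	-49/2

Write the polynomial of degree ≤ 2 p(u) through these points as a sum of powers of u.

Newton's divided differences:
p[-2,-1] = (-7 - (-20)) / (-1 - (-2)) = 13
p[-1,5/2] = (-49/2 - (-7)) / (5/2 - (-1)) = -5
p[-2,-1,5/2] = (-5 - 13) / (5/2 - (-2)) = -4
p(u) = -20 + 13·(u + 2) + (-4)·(u + 2)(u + 1)
Expanding: p(u) = -4u^2 + u - 2

p(u) = -4u^2 + u - 2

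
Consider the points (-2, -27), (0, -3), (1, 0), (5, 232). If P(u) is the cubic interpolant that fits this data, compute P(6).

L_0(6) = (6)·(5)·(1)/[(-2)·(-3)·(-7)] = -5/7
L_1(6) = (8)·(5)·(1)/[(2)·(-1)·(-5)] = 4
L_2(6) = (8)·(6)·(1)/[(3)·(1)·(-4)] = -4
L_3(6) = (8)·(6)·(5)/[(7)·(5)·(4)] = 12/7
Sum: (-27)·(-5/7) + (-3)·(4) + 0 + 232·(12/7) = 405

405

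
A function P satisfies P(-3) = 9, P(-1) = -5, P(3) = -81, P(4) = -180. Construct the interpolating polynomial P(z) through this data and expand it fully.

P(z) = -2z^3 - 4z^2 + 3z

Newton's divided differences:
P[-3,-1] = (-5 - 9) / (-1 - (-3)) = -7
P[-1,3] = (-81 - (-5)) / (3 - (-1)) = -19
P[3,4] = (-180 - (-81)) / (4 - 3) = -99
P[-3,-1,3] = (-19 - (-7)) / (3 - (-3)) = -2
P[-1,3,4] = (-99 - (-19)) / (4 - (-1)) = -16
P[-3,-1,3,4] = (-16 - (-2)) / (4 - (-3)) = -2
P(z) = 9 + (-7)·(z + 3) + (-2)·(z + 3)(z + 1) + (-2)·(z + 3)(z + 1)(z - 3)
Expanding: P(z) = -2z^3 - 4z^2 + 3z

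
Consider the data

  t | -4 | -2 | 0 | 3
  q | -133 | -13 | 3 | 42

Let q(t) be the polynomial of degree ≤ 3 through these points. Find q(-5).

Evaluate each Lagrange basis at t = -5:
L_0(-5) = (-3)·(-5)·(-8)/[(-2)·(-4)·(-7)] = 15/7
L_1(-5) = (-1)·(-5)·(-8)/[(2)·(-2)·(-5)] = -2
L_2(-5) = (-1)·(-3)·(-8)/[(4)·(2)·(-3)] = 1
L_3(-5) = (-1)·(-3)·(-5)/[(7)·(5)·(3)] = -1/7
Sum: (-133)·(15/7) + (-13)·(-2) + 3·(1) + 42·(-1/7) = -262

-262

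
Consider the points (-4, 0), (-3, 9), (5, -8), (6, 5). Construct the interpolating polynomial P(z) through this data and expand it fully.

P(z) = (7/24)z^3 - (47/72)z^2 - (229/36)z + 11/3

L_0(z) = (z + 3)(z - 5)(z - 6) / [-90] = -(1/90)z^3 + (4/45)z^2 + (1/30)z - 1
L_1(z) = (z + 4)(z - 5)(z - 6) / [72] = (1/72)z^3 - (7/72)z^2 - (7/36)z + 5/3
L_2(z) = (z + 4)(z + 3)(z - 6) / [-72] = -(1/72)z^3 - (1/72)z^2 + (5/12)z + 1
L_3(z) = (z + 4)(z + 3)(z - 5) / [90] = (1/90)z^3 + (1/45)z^2 - (23/90)z - 2/3
P(z) = 0·L_0 + 9·L_1 + (-8)·L_2 + 5·L_3
  0·L_0(z) = 0
  9·L_1(z) = (1/8)z^3 - (7/8)z^2 - (7/4)z + 15
  (-8)·L_2(z) = (1/9)z^3 + (1/9)z^2 - (10/3)z - 8
  5·L_3(z) = (1/18)z^3 + (1/9)z^2 - (23/18)z - 10/3
Adding term by term: (7/24)z^3 - (47/72)z^2 - (229/36)z + 11/3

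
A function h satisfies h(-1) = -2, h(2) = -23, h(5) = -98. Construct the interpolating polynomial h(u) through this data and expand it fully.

Newton's divided differences:
h[-1,2] = (-23 - (-2)) / (2 - (-1)) = -7
h[2,5] = (-98 - (-23)) / (5 - 2) = -25
h[-1,2,5] = (-25 - (-7)) / (5 - (-1)) = -3
h(u) = -2 + (-7)·(u + 1) + (-3)·(u + 1)(u - 2)
Expanding: h(u) = -3u^2 - 4u - 3

h(u) = -3u^2 - 4u - 3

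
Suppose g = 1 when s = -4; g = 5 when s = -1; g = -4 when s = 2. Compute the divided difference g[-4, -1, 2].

g[-4,-1] = (5 - 1) / (-1 - (-4)) = 4/3
g[-1,2] = (-4 - 5) / (2 - (-1)) = -3
g[-4,-1,2] = (-3 - 4/3) / (2 - (-4)) = -13/18

-13/18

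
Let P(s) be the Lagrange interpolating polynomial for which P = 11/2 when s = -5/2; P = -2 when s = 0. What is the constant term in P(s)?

-2

Build the Lagrange basis polynomials:
L_0(s) = s / [-5/2] = -(2/5)s
L_1(s) = (s + 5/2) / [5/2] = (2/5)s + 1
P(s) = (11/2)·L_0 + (-2)·L_1
Only the constant term is needed; take it from each L_i and combine:
(11/2)·(0) + (-2)·(1) = -2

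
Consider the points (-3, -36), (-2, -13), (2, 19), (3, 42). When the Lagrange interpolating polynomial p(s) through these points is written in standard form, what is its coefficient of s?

Build the Lagrange basis polynomials:
L_0(s) = (s + 2)(s - 2)(s - 3) / [-30] = -(1/30)s^3 + (1/10)s^2 + (2/15)s - 2/5
L_1(s) = (s + 3)(s - 2)(s - 3) / [20] = (1/20)s^3 - (1/10)s^2 - (9/20)s + 9/10
L_2(s) = (s + 3)(s + 2)(s - 3) / [-20] = -(1/20)s^3 - (1/10)s^2 + (9/20)s + 9/10
L_3(s) = (s + 3)(s + 2)(s - 2) / [30] = (1/30)s^3 + (1/10)s^2 - (2/15)s - 2/5
p(s) = (-36)·L_0 + (-13)·L_1 + 19·L_2 + 42·L_3
Only the coefficient of s is needed; take it from each L_i and combine:
(-36)·(2/15) + (-13)·(-9/20) + 19·(9/20) + 42·(-2/15) = 4

4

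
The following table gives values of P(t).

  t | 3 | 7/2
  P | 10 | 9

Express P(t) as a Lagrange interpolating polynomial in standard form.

P(t) = -2t + 16

Build the Lagrange basis polynomials:
L_0(t) = (t - 7/2) / [-1/2] = -2t + 7
L_1(t) = (t - 3) / [1/2] = 2t - 6
P(t) = 10·L_0 + 9·L_1
  10·L_0(t) = -20t + 70
  9·L_1(t) = 18t - 54
Adding term by term: -2t + 16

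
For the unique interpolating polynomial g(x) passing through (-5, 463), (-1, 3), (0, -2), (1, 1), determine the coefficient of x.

L_0(x) = (x + 1)x(x - 1) / [-120] = -(1/120)x^3 + (1/120)x
L_1(x) = (x + 5)x(x - 1) / [8] = (1/8)x^3 + (1/2)x^2 - (5/8)x
L_2(x) = (x + 5)(x + 1)(x - 1) / [-5] = -(1/5)x^3 - x^2 + (1/5)x + 1
L_3(x) = (x + 5)(x + 1)x / [12] = (1/12)x^3 + (1/2)x^2 + (5/12)x
g(x) = 463·L_0 + 3·L_1 + (-2)·L_2 + 1·L_3
Only the coefficient of x is needed; take it from each L_i and combine:
463·(1/120) + 3·(-5/8) + (-2)·(1/5) + 1·(5/12) = 2

2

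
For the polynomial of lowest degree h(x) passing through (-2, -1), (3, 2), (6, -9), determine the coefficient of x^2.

Build the Lagrange basis polynomials:
L_0(x) = (x - 3)(x - 6) / [40] = (1/40)x^2 - (9/40)x + 9/20
L_1(x) = (x + 2)(x - 6) / [-15] = -(1/15)x^2 + (4/15)x + 4/5
L_2(x) = (x + 2)(x - 3) / [24] = (1/24)x^2 - (1/24)x - 1/4
h(x) = (-1)·L_0 + 2·L_1 + (-9)·L_2
Only the coefficient of x^2 is needed; take it from each L_i and combine:
(-1)·(1/40) + 2·(-1/15) + (-9)·(1/24) = -8/15

-8/15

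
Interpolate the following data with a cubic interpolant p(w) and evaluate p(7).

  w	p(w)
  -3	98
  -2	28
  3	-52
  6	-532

-872

Evaluate each Lagrange basis at w = 7:
L_0(7) = (9)·(4)·(1)/[(-1)·(-6)·(-9)] = -2/3
L_1(7) = (10)·(4)·(1)/[(1)·(-5)·(-8)] = 1
L_2(7) = (10)·(9)·(1)/[(6)·(5)·(-3)] = -1
L_3(7) = (10)·(9)·(4)/[(9)·(8)·(3)] = 5/3
Sum: 98·(-2/3) + 28·(1) + (-52)·(-1) + (-532)·(5/3) = -872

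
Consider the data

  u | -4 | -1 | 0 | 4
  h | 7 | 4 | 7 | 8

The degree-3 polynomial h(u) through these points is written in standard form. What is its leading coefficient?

The leading coefficient equals the top divided difference h[-4,-1,0,4].
h[-4,-1] = (4 - 7) / (-1 - (-4)) = -1
h[-1,0] = (7 - 4) / (0 - (-1)) = 3
h[0,4] = (8 - 7) / (4 - 0) = 1/4
h[-4,-1,0] = (3 - (-1)) / (0 - (-4)) = 1
h[-1,0,4] = (1/4 - 3) / (4 - (-1)) = -11/20
h[-4,-1,0,4] = (-11/20 - 1) / (4 - (-4)) = -31/160

-31/160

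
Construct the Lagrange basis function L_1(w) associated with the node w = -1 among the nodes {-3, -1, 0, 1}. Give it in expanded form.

L_1(w) = (1/4)w^3 + (1/2)w^2 - (3/4)w

L_1(w) = (w + 3)w(w - 1) / [(2)·(-1)·(-2)]
       = (w^3 + 2w^2 - 3w) / (4)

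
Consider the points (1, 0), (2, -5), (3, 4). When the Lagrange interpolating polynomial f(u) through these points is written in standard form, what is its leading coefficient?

7

The leading coefficient equals the top divided difference f[1,2,3].
f[1,2] = (-5 - 0) / (2 - 1) = -5
f[2,3] = (4 - (-5)) / (3 - 2) = 9
f[1,2,3] = (9 - (-5)) / (3 - 1) = 7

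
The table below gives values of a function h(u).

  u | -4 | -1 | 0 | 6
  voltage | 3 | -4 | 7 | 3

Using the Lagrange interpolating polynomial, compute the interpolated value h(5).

L_0(5) = (6)·(5)·(-1)/[(-3)·(-4)·(-10)] = 1/4
L_1(5) = (9)·(5)·(-1)/[(3)·(-1)·(-7)] = -15/7
L_2(5) = (9)·(6)·(-1)/[(4)·(1)·(-6)] = 9/4
L_3(5) = (9)·(6)·(5)/[(10)·(7)·(6)] = 9/14
Sum: 3·(1/4) + (-4)·(-15/7) + 7·(9/4) + 3·(9/14) = 27

27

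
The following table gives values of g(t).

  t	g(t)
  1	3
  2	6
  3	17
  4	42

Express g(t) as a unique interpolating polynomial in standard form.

L_0(t) = (t - 2)(t - 3)(t - 4) / [-6] = -(1/6)t^3 + (3/2)t^2 - (13/3)t + 4
L_1(t) = (t - 1)(t - 3)(t - 4) / [2] = (1/2)t^3 - 4t^2 + (19/2)t - 6
L_2(t) = (t - 1)(t - 2)(t - 4) / [-2] = -(1/2)t^3 + (7/2)t^2 - 7t + 4
L_3(t) = (t - 1)(t - 2)(t - 3) / [6] = (1/6)t^3 - t^2 + (11/6)t - 1
g(t) = 3·L_0 + 6·L_1 + 17·L_2 + 42·L_3
  3·L_0(t) = -(1/2)t^3 + (9/2)t^2 - 13t + 12
  6·L_1(t) = 3t^3 - 24t^2 + 57t - 36
  17·L_2(t) = -(17/2)t^3 + (119/2)t^2 - 119t + 68
  42·L_3(t) = 7t^3 - 42t^2 + 77t - 42
Adding term by term: t^3 - 2t^2 + 2t + 2

g(t) = t^3 - 2t^2 + 2t + 2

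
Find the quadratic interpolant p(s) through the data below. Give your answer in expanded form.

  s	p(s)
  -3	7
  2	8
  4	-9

p(s) = -(87/70)s^2 - (73/70)s + 527/35

Build the Lagrange basis polynomials:
L_0(s) = (s - 2)(s - 4) / [35] = (1/35)s^2 - (6/35)s + 8/35
L_1(s) = (s + 3)(s - 4) / [-10] = -(1/10)s^2 + (1/10)s + 6/5
L_2(s) = (s + 3)(s - 2) / [14] = (1/14)s^2 + (1/14)s - 3/7
p(s) = 7·L_0 + 8·L_1 + (-9)·L_2
  7·L_0(s) = (1/5)s^2 - (6/5)s + 8/5
  8·L_1(s) = -(4/5)s^2 + (4/5)s + 48/5
  (-9)·L_2(s) = -(9/14)s^2 - (9/14)s + 27/7
Adding term by term: -(87/70)s^2 - (73/70)s + 527/35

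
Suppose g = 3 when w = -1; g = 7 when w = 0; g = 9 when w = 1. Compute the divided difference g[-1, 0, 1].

g[-1,0] = (7 - 3) / (0 - (-1)) = 4
g[0,1] = (9 - 7) / (1 - 0) = 2
g[-1,0,1] = (2 - 4) / (1 - (-1)) = -1

-1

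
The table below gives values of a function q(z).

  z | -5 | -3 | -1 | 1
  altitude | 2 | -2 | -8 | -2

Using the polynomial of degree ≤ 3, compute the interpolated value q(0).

-59/8

L_0(0) = (3)·(1)·(-1)/[(-2)·(-4)·(-6)] = 1/16
L_1(0) = (5)·(1)·(-1)/[(2)·(-2)·(-4)] = -5/16
L_2(0) = (5)·(3)·(-1)/[(4)·(2)·(-2)] = 15/16
L_3(0) = (5)·(3)·(1)/[(6)·(4)·(2)] = 5/16
Sum: 2·(1/16) + (-2)·(-5/16) + (-8)·(15/16) + (-2)·(5/16) = -59/8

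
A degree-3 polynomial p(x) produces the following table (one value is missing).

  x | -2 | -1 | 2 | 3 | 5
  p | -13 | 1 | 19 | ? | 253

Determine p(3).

57

The 4 known values determine p uniquely (degree ≤ 3).
L_0(3) = (4)·(1)·(-2)/[(-1)·(-4)·(-7)] = 2/7
L_1(3) = (5)·(1)·(-2)/[(1)·(-3)·(-6)] = -5/9
L_2(3) = (5)·(4)·(-2)/[(4)·(3)·(-3)] = 10/9
L_3(3) = (5)·(4)·(1)/[(7)·(6)·(3)] = 10/63
Sum: (-13)·(2/7) + 1·(-5/9) + 19·(10/9) + 253·(10/63) = 57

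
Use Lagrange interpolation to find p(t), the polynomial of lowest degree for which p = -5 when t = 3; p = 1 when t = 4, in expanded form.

p(t) = 6t - 23

Build the Lagrange basis polynomials:
L_0(t) = (t - 4) / [-1] = -t + 4
L_1(t) = (t - 3) / [1] = t - 3
p(t) = (-5)·L_0 + 1·L_1
  (-5)·L_0(t) = 5t - 20
  1·L_1(t) = t - 3
Adding term by term: 6t - 23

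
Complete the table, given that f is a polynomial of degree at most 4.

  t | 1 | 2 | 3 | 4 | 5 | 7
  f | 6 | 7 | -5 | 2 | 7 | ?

-338

The 5 known values determine f uniquely (degree ≤ 4).
L_0(7) = (5)·(4)·(3)·(2)/[(-1)·(-2)·(-3)·(-4)] = 5
L_1(7) = (6)·(4)·(3)·(2)/[(1)·(-1)·(-2)·(-3)] = -24
L_2(7) = (6)·(5)·(3)·(2)/[(2)·(1)·(-1)·(-2)] = 45
L_3(7) = (6)·(5)·(4)·(2)/[(3)·(2)·(1)·(-1)] = -40
L_4(7) = (6)·(5)·(4)·(3)/[(4)·(3)·(2)·(1)] = 15
Sum: 6·(5) + 7·(-24) + (-5)·(45) + 2·(-40) + 7·(15) = -338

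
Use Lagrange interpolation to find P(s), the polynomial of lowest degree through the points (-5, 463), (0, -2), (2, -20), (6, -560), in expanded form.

P(s) = -3s^3 + 3s^2 - 3s - 2

Build the Lagrange basis polynomials:
L_0(s) = s(s - 2)(s - 6) / [-385] = -(1/385)s^3 + (8/385)s^2 - (12/385)s
L_1(s) = (s + 5)(s - 2)(s - 6) / [60] = (1/60)s^3 - (1/20)s^2 - (7/15)s + 1
L_2(s) = (s + 5)s(s - 6) / [-56] = -(1/56)s^3 + (1/56)s^2 + (15/28)s
L_3(s) = (s + 5)s(s - 2) / [264] = (1/264)s^3 + (1/88)s^2 - (5/132)s
P(s) = 463·L_0 + (-2)·L_1 + (-20)·L_2 + (-560)·L_3
  463·L_0(s) = -(463/385)s^3 + (3704/385)s^2 - (5556/385)s
  (-2)·L_1(s) = -(1/30)s^3 + (1/10)s^2 + (14/15)s - 2
  (-20)·L_2(s) = (5/14)s^3 - (5/14)s^2 - (75/7)s
  (-560)·L_3(s) = -(70/33)s^3 - (70/11)s^2 + (700/33)s
Adding term by term: -3s^3 + 3s^2 - 3s - 2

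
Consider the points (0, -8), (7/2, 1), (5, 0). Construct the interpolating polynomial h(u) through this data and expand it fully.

h(u) = -(68/105)u^2 + (508/105)u - 8

L_0(u) = (u - 7/2)(u - 5) / [35/2] = (2/35)u^2 - (17/35)u + 1
L_1(u) = u(u - 5) / [-21/4] = -(4/21)u^2 + (20/21)u
L_2(u) = u(u - 7/2) / [15/2] = (2/15)u^2 - (7/15)u
h(u) = (-8)·L_0 + 1·L_1 + 0·L_2
  (-8)·L_0(u) = -(16/35)u^2 + (136/35)u - 8
  1·L_1(u) = -(4/21)u^2 + (20/21)u
  0·L_2(u) = 0
Adding term by term: -(68/105)u^2 + (508/105)u - 8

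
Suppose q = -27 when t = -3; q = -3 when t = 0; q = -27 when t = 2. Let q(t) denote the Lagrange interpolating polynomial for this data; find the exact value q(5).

L_0(5) = (5)·(3)/[(-3)·(-5)] = 1
L_1(5) = (8)·(3)/[(3)·(-2)] = -4
L_2(5) = (8)·(5)/[(5)·(2)] = 4
Sum: (-27)·(1) + (-3)·(-4) + (-27)·(4) = -123

-123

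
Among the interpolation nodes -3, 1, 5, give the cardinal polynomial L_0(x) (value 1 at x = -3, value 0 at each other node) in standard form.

L_0(x) = (1/32)x^2 - (3/16)x + 5/32

L_0(x) = (x - 1)(x - 5) / [(-4)·(-8)]
       = (x^2 - 6x + 5) / (32)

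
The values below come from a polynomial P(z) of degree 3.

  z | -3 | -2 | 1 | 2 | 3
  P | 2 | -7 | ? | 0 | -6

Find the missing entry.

The 4 known values determine P uniquely (degree ≤ 3).
L_0(1) = (3)·(-1)·(-2)/[(-1)·(-5)·(-6)] = -1/5
L_1(1) = (4)·(-1)·(-2)/[(1)·(-4)·(-5)] = 2/5
L_2(1) = (4)·(3)·(-2)/[(5)·(4)·(-1)] = 6/5
L_3(1) = (4)·(3)·(-1)/[(6)·(5)·(1)] = -2/5
Sum: 2·(-1/5) + (-7)·(2/5) + 0 + (-6)·(-2/5) = -4/5

-4/5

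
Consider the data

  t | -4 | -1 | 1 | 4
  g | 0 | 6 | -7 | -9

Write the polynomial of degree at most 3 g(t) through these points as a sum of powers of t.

g(t) = (43/120)t^3 - (4/15)t^2 - (823/120)t - 7/30

L_0(t) = (t + 1)(t - 1)(t - 4) / [-120] = -(1/120)t^3 + (1/30)t^2 + (1/120)t - 1/30
L_1(t) = (t + 4)(t - 1)(t - 4) / [30] = (1/30)t^3 - (1/30)t^2 - (8/15)t + 8/15
L_2(t) = (t + 4)(t + 1)(t - 4) / [-30] = -(1/30)t^3 - (1/30)t^2 + (8/15)t + 8/15
L_3(t) = (t + 4)(t + 1)(t - 1) / [120] = (1/120)t^3 + (1/30)t^2 - (1/120)t - 1/30
g(t) = 0·L_0 + 6·L_1 + (-7)·L_2 + (-9)·L_3
  0·L_0(t) = 0
  6·L_1(t) = (1/5)t^3 - (1/5)t^2 - (16/5)t + 16/5
  (-7)·L_2(t) = (7/30)t^3 + (7/30)t^2 - (56/15)t - 56/15
  (-9)·L_3(t) = -(3/40)t^3 - (3/10)t^2 + (3/40)t + 3/10
Adding term by term: (43/120)t^3 - (4/15)t^2 - (823/120)t - 7/30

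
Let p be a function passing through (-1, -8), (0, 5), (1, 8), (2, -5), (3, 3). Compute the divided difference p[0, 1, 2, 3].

p[0,1] = (8 - 5) / (1 - 0) = 3
p[1,2] = (-5 - 8) / (2 - 1) = -13
p[2,3] = (3 - (-5)) / (3 - 2) = 8
p[0,1,2] = (-13 - 3) / (2 - 0) = -8
p[1,2,3] = (8 - (-13)) / (3 - 1) = 21/2
p[0,1,2,3] = (21/2 - (-8)) / (3 - 0) = 37/6

37/6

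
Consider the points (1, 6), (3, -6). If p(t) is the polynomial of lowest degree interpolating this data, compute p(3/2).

Evaluate each Lagrange basis at t = 3/2:
L_0(3/2) = (-3/2)/[(-2)] = 3/4
L_1(3/2) = (1/2)/[(2)] = 1/4
Sum: 6·(3/4) + (-6)·(1/4) = 3

3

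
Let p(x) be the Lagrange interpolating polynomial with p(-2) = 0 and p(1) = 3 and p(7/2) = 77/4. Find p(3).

Evaluate each Lagrange basis at x = 3:
L_0(3) = (2)·(-1/2)/[(-3)·(-11/2)] = -2/33
L_1(3) = (5)·(-1/2)/[(3)·(-5/2)] = 1/3
L_2(3) = (5)·(2)/[(11/2)·(5/2)] = 8/11
Sum: 0 + 3·(1/3) + 77/4·(8/11) = 15

15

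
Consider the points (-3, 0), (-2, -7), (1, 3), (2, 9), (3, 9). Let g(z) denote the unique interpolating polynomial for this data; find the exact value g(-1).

Using Newton's divided-difference form:
g[-3,-2] = (-7 - 0) / (-2 - (-3)) = -7
g[-2,1] = (3 - (-7)) / (1 - (-2)) = 10/3
g[1,2] = (9 - 3) / (2 - 1) = 6
g[2,3] = (9 - 9) / (3 - 2) = 0
g[-3,-2,1] = (10/3 - (-7)) / (1 - (-3)) = 31/12
g[-2,1,2] = (6 - 10/3) / (2 - (-2)) = 2/3
g[1,2,3] = (0 - 6) / (3 - 1) = -3
g[-3,-2,1,2] = (2/3 - 31/12) / (2 - (-3)) = -23/60
g[-2,1,2,3] = (-3 - 2/3) / (3 - (-2)) = -11/15
g[-3,-2,1,2,3] = (-11/15 - (-23/60)) / (3 - (-3)) = -7/120
g(-1) = 0 + (-7)·(2) + (31/12)·(2)·(1) + (-23/60)·(2)·(1)·(-2) + (-7/120)·(2)·(1)·(-2)·(-3) = -8

-8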